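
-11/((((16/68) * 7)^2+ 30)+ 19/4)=-1156/3937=-0.29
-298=-298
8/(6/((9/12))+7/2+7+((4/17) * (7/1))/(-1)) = 272/573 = 0.47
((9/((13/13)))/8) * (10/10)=1.12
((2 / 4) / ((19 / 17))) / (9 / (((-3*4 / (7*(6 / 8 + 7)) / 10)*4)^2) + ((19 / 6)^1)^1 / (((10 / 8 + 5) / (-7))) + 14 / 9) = 1958400 / 5023920587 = 0.00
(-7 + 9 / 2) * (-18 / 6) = 15 / 2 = 7.50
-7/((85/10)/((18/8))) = -1.85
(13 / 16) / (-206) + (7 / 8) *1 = 2871 / 3296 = 0.87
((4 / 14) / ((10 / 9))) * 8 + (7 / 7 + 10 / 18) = 1138 / 315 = 3.61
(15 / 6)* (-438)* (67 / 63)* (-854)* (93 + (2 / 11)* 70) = 3469822130 / 33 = 105146125.15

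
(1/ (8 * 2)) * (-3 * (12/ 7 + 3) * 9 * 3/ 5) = -2673/ 560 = -4.77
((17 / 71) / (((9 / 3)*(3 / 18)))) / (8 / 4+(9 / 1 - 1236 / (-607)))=20638 / 561823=0.04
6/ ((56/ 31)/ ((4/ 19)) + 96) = 93/ 1621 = 0.06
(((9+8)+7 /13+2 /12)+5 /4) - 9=1553 /156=9.96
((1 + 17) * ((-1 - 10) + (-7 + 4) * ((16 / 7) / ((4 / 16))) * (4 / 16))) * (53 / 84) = -19875 / 98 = -202.81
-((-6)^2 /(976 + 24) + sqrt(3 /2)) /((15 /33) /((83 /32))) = -913 * sqrt(6) /320- 8217 /40000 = -7.19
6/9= 2/3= 0.67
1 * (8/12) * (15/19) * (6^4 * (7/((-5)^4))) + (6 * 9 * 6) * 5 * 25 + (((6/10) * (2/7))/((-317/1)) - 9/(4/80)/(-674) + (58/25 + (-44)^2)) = 75385861139462/1776032125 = 42446.23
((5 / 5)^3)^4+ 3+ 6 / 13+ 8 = 12.46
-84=-84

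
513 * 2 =1026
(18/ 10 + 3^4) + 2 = 424/ 5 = 84.80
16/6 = 8/3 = 2.67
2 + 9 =11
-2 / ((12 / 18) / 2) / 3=-2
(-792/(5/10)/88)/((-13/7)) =126/13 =9.69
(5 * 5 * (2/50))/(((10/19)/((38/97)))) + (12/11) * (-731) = -4250449/5335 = -796.71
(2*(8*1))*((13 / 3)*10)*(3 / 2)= 1040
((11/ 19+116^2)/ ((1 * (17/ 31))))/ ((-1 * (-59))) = 415.91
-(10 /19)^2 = -100 /361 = -0.28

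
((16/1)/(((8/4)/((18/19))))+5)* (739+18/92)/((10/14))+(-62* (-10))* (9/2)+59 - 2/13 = 901374197/56810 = 15866.47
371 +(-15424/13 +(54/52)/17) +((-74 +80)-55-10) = -386485/442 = -874.40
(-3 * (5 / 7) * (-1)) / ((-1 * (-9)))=5 / 21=0.24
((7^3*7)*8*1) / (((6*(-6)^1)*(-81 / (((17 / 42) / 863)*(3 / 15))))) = 5831 / 9436905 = 0.00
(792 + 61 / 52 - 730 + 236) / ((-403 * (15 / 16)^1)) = -62228 / 78585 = -0.79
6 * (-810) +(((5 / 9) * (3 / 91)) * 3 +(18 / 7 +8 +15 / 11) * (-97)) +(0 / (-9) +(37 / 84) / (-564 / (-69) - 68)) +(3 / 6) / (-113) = -11239311631949 / 1867721856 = -6017.66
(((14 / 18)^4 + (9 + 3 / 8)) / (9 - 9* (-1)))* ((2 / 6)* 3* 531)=30165697 / 104976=287.36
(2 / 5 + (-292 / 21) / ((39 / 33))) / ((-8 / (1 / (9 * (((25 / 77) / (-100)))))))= -85327 / 1755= -48.62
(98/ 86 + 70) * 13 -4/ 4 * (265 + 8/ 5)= 141516/ 215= 658.21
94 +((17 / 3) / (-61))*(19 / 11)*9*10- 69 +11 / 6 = 49891 / 4026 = 12.39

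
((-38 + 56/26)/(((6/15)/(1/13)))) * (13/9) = -9.96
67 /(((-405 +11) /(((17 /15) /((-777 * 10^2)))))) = 1139 /459207000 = 0.00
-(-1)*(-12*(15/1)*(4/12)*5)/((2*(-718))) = 0.21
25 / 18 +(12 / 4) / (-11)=221 / 198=1.12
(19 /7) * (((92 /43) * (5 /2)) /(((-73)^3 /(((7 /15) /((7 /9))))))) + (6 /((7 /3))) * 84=25292326650 /117094117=216.00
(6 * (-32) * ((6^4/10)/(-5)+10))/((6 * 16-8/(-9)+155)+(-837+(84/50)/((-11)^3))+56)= -114423408/19806991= -5.78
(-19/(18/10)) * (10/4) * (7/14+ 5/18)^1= -3325/162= -20.52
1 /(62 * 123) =1 /7626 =0.00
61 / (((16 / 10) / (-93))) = -28365 / 8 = -3545.62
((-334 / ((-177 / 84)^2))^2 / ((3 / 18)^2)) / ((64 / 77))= 2969875960128 / 12117361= 245092.64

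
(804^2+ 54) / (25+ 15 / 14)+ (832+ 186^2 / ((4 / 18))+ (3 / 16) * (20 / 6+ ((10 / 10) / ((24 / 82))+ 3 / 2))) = 847088059 / 4672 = 181311.66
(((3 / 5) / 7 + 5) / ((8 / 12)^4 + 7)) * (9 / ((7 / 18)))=2335716 / 142835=16.35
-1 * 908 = -908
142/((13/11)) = 1562/13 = 120.15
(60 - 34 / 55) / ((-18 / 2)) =-3266 / 495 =-6.60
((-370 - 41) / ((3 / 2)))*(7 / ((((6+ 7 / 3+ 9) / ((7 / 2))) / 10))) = -100695 / 26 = -3872.88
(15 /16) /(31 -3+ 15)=0.02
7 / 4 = 1.75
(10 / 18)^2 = 25 / 81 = 0.31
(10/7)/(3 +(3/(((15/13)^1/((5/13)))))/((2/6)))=5/21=0.24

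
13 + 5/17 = 226/17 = 13.29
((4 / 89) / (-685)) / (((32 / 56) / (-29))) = 203 / 60965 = 0.00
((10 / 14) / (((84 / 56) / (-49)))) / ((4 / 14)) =-245 / 3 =-81.67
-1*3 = -3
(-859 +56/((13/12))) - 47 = -11106/13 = -854.31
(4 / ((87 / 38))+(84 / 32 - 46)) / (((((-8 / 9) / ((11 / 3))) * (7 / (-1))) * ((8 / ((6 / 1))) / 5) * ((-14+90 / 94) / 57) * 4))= 1829582865 / 18203648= 100.51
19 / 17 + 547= 9318 / 17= 548.12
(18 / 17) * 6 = 6.35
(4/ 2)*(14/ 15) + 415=6253/ 15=416.87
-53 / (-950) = 53 / 950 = 0.06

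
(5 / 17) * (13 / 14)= 65 / 238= 0.27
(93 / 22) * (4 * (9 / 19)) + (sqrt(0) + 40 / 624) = 131617 / 16302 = 8.07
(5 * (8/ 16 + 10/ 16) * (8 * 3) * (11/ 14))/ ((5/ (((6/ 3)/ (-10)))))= -297/ 70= -4.24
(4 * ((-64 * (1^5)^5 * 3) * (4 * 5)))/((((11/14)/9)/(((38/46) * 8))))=-294174720/253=-1162745.93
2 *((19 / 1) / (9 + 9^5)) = 19 / 29529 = 0.00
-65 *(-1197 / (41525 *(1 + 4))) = 15561 / 41525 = 0.37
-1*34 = -34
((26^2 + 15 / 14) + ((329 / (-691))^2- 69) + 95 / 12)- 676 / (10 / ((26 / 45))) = 1736163487241 / 3008130300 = 577.16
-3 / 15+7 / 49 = -0.06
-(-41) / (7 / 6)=246 / 7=35.14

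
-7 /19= -0.37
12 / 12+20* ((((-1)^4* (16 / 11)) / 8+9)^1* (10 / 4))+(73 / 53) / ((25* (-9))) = 60351622 / 131175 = 460.08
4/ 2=2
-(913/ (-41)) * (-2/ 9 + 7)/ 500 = 55693/ 184500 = 0.30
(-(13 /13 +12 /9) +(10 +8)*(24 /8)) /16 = 155 /48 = 3.23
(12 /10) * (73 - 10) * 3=1134 /5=226.80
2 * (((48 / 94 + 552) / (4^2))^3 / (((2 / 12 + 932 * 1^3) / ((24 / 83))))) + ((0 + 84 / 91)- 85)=-36672577417993 / 626555920081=-58.53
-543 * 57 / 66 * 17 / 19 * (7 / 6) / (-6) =81.59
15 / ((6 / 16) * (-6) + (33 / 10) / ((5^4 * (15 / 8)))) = -937500 / 140449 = -6.68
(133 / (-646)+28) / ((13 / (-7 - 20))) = -25515 / 442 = -57.73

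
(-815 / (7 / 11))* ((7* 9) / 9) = -8965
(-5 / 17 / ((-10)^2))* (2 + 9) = -11 / 340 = -0.03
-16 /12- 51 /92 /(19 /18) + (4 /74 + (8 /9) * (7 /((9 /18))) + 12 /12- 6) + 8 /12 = 1835503 /291042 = 6.31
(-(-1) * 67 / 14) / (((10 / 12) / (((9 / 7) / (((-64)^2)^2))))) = 1809 / 4110417920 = 0.00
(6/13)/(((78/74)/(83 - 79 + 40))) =3256/169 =19.27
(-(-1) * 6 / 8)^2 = 9 / 16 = 0.56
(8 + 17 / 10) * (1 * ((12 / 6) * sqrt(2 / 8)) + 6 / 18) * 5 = 194 / 3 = 64.67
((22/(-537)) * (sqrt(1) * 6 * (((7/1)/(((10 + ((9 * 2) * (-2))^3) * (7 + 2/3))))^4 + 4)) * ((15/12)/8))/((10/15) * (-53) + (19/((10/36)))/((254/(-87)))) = 555247531795496923807111260375/212373916454360870151550309242752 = 0.00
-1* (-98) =98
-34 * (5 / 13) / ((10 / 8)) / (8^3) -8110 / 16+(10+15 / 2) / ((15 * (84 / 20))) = -3793553 / 7488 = -506.62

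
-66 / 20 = -33 / 10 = -3.30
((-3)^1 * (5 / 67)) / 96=-5 / 2144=-0.00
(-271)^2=73441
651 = 651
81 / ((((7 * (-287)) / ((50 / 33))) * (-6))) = 225 / 22099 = 0.01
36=36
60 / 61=0.98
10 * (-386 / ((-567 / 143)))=551980 / 567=973.51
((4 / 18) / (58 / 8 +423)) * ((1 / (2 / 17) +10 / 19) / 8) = 343 / 588582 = 0.00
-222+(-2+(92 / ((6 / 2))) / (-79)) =-53180 / 237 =-224.39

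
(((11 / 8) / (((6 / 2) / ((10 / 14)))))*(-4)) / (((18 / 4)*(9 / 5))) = -0.16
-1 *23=-23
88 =88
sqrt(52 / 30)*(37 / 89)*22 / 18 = 407*sqrt(390) / 12015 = 0.67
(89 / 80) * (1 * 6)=267 / 40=6.68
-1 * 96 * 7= -672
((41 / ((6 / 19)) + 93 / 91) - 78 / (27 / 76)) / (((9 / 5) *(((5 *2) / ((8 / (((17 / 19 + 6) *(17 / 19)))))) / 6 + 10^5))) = -209800204 / 425754431739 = -0.00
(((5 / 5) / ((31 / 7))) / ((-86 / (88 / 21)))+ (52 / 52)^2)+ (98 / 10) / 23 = 650776 / 459885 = 1.42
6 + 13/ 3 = 31/ 3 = 10.33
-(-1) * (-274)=-274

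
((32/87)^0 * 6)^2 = 36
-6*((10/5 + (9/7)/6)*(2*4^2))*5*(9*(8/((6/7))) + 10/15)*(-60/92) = 117376.40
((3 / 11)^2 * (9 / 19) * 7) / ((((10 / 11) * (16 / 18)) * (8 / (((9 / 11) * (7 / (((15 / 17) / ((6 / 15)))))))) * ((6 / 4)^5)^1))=7497 / 574750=0.01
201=201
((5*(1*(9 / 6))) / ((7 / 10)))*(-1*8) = -600 / 7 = -85.71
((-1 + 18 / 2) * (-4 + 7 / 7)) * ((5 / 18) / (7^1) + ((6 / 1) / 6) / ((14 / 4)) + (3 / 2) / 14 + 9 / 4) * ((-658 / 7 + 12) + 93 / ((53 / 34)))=1600768 / 1113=1438.25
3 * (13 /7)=39 /7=5.57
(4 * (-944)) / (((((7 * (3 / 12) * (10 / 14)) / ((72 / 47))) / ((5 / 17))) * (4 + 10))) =-543744 / 5593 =-97.22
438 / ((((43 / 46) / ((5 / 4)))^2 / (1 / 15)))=193085 / 3698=52.21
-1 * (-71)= 71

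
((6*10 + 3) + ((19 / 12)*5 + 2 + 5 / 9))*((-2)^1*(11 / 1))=-29095 / 18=-1616.39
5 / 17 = 0.29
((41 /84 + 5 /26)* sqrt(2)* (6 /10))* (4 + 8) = 2229* sqrt(2) /455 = 6.93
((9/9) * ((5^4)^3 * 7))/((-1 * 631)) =-2708374.60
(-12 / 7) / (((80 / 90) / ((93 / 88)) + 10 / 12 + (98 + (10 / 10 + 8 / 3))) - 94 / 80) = -401760 / 23943647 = -0.02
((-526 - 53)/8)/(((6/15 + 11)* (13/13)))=-965/152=-6.35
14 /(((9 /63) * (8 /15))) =735 /4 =183.75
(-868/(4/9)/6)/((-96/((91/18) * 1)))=19747/1152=17.14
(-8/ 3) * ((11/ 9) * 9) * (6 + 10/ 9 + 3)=-8008/ 27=-296.59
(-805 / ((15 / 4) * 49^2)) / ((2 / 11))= -506 / 1029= -0.49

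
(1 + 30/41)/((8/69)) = 4899/328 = 14.94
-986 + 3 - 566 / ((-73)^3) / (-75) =-28680278891 / 29176275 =-983.00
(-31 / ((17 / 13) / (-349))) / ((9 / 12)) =562588 / 51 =11031.14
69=69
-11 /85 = -0.13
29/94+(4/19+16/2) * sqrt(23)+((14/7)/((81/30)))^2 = 58741/68526+156 * sqrt(23)/19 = 40.23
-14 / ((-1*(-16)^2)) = 7 / 128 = 0.05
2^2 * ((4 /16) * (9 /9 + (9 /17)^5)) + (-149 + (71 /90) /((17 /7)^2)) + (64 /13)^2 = -2669008872527 /21596024970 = -123.59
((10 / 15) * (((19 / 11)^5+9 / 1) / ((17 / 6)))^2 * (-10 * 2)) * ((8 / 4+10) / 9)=-1315.70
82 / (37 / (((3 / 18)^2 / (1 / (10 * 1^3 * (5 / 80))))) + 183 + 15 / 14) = 5740 / 162069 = 0.04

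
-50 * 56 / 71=-2800 / 71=-39.44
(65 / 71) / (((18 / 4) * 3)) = 130 / 1917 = 0.07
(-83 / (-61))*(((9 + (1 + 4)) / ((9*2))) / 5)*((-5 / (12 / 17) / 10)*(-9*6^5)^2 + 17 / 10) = -20156324177003 / 27450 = -734292319.75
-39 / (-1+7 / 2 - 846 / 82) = 3198 / 641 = 4.99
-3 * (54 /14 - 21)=360 /7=51.43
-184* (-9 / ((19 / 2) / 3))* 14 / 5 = 1464.25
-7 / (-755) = 7 / 755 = 0.01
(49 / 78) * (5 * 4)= 12.56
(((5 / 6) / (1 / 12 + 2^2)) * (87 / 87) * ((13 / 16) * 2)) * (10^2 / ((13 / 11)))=1375 / 49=28.06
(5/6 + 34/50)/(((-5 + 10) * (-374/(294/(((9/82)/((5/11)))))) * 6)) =-0.16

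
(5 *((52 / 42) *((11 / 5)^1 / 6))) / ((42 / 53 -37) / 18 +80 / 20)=15158 / 13279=1.14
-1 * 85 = -85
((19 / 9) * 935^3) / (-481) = -15530607125 / 4329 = -3587573.83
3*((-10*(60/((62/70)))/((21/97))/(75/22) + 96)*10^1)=-764320/31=-24655.48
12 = 12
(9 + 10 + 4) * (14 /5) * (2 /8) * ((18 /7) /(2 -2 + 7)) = 207 /35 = 5.91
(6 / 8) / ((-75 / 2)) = -1 / 50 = -0.02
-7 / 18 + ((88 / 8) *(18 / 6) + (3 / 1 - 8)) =497 / 18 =27.61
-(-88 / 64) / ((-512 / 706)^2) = 1370699 / 524288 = 2.61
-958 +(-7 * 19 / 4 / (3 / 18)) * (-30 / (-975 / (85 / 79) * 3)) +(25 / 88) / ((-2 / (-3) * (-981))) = -56753606779 / 59105904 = -960.20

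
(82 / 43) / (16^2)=41 / 5504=0.01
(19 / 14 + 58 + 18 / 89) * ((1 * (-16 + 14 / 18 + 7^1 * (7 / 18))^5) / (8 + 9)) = -1069181.38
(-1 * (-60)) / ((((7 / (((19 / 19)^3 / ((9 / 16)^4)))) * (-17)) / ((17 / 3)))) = -1310720 / 45927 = -28.54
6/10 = 3/5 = 0.60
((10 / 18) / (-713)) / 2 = -5 / 12834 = -0.00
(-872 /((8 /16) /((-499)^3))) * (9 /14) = 139303680593.14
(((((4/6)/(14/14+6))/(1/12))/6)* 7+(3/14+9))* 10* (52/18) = 57590/189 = 304.71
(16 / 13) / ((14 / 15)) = 120 / 91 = 1.32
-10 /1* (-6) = 60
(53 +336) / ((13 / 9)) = 3501 / 13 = 269.31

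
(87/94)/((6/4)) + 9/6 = 2.12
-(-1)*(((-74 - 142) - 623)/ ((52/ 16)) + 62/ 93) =-10042/ 39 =-257.49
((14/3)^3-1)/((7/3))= 2717/63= 43.13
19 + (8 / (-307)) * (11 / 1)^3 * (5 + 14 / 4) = -275.81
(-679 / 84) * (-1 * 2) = 16.17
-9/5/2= -9/10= -0.90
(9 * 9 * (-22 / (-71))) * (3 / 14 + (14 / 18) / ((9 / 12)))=15609 / 497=31.41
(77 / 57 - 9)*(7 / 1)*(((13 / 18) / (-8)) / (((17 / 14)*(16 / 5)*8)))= 347165 / 2232576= 0.16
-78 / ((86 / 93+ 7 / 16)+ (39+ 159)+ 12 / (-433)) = -50255712 / 128432027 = -0.39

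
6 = 6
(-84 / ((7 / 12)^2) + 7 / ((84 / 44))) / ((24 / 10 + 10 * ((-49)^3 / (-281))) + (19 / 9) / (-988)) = -1119352260 / 19281943037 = -0.06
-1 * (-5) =5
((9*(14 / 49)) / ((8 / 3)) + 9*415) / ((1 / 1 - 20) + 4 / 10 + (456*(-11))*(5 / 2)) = -58115 / 195356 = -0.30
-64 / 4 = -16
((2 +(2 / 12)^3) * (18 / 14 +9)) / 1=433 / 21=20.62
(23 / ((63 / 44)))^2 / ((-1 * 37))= -1024144 / 146853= -6.97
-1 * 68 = -68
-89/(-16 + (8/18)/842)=337221/60622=5.56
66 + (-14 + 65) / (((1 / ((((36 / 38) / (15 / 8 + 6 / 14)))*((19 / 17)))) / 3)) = 5862 / 43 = 136.33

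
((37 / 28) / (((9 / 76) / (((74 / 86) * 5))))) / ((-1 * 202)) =-130055 / 547218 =-0.24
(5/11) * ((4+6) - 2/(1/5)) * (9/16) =0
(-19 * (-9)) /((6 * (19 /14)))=21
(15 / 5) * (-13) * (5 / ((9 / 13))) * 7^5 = -14201915 / 3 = -4733971.67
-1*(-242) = 242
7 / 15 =0.47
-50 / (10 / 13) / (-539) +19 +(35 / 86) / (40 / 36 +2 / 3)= 14350841 / 741664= 19.35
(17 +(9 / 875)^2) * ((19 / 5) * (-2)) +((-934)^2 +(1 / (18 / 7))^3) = 19473009746845979 / 22325625000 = 872226.86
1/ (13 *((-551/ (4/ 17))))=-4/ 121771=-0.00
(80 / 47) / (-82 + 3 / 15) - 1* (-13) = 249499 / 19223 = 12.98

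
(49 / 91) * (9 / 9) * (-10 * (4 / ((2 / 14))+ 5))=-2310 / 13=-177.69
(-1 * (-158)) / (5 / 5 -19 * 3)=-79 / 28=-2.82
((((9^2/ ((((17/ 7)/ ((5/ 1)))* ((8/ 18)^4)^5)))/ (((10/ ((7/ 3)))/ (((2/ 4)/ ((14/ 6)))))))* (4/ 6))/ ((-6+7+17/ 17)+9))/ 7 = 328256967394537077627/ 411217348788224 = 798256.61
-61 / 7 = -8.71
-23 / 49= -0.47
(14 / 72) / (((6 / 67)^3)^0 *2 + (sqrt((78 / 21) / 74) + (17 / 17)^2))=1813 / 27816 - 7 *sqrt(3367) / 83448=0.06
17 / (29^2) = 17 / 841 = 0.02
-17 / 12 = -1.42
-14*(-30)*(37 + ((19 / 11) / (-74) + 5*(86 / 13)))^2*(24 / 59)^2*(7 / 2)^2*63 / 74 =3556913.93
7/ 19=0.37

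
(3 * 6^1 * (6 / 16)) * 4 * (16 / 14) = 216 / 7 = 30.86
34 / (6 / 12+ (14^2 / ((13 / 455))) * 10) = 68 / 137201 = 0.00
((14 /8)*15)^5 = 12762815625 /1024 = 12463687.13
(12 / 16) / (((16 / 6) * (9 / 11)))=11 / 32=0.34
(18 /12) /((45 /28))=14 /15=0.93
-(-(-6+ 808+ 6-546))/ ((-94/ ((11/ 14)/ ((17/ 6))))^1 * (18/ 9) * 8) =-4323/ 89488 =-0.05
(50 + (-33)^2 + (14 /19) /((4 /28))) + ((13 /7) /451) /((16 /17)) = 1098084567 /959728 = 1144.16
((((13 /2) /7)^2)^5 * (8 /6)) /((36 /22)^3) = 183489652651019 /1265199860865024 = 0.15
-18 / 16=-9 / 8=-1.12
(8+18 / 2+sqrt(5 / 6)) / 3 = sqrt(30) / 18+17 / 3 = 5.97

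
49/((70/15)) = 21/2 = 10.50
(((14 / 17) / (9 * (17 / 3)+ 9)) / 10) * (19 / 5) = 133 / 25500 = 0.01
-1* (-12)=12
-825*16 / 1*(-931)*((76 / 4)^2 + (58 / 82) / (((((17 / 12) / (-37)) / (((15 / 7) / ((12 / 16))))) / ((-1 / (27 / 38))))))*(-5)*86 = -4809717912076000 / 2091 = -2300199862303.20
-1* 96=-96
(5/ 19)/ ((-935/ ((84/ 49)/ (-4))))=3/ 24871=0.00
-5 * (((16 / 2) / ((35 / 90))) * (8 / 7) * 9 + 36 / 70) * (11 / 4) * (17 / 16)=-4858821 / 1568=-3098.74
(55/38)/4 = 0.36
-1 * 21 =-21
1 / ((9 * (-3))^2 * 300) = 1 / 218700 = 0.00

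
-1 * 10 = -10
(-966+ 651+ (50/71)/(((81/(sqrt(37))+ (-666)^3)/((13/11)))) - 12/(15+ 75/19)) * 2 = -10918260864787317334357/17295798180414818295 - 1300 * sqrt(37)/31132436724746672931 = -631.27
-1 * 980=-980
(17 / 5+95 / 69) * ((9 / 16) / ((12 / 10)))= 103 / 46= 2.24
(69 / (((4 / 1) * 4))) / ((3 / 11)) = 253 / 16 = 15.81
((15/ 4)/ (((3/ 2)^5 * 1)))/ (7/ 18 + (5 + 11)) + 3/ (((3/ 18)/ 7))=126.03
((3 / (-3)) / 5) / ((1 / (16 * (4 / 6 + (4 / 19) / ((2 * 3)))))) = -128 / 57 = -2.25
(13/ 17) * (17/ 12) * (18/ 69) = 13/ 46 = 0.28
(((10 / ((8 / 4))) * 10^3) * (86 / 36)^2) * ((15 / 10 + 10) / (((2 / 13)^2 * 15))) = 898382875 / 972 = 924262.22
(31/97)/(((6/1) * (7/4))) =62/2037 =0.03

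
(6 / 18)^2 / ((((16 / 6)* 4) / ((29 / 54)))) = 29 / 5184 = 0.01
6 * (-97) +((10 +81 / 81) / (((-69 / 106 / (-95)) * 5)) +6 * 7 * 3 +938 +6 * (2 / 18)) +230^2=1235186 / 23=53703.74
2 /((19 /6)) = 12 /19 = 0.63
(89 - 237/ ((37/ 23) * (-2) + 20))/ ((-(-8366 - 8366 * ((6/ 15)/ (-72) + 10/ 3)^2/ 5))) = 1170571500/ 420452542519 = 0.00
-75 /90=-5 /6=-0.83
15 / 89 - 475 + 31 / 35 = -1476341 / 3115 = -473.95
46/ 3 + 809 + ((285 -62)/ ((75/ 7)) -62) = 58736/ 75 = 783.15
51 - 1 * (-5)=56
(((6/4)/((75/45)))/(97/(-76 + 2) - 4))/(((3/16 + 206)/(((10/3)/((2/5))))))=-2960/432169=-0.01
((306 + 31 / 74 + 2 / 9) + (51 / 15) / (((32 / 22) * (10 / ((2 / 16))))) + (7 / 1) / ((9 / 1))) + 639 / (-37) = 290.18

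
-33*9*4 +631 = -557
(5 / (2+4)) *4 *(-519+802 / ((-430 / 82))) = -288934 / 129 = -2239.80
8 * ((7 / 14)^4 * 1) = 1 / 2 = 0.50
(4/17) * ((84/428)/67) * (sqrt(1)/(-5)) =-84/609365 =-0.00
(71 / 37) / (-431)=-71 / 15947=-0.00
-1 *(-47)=47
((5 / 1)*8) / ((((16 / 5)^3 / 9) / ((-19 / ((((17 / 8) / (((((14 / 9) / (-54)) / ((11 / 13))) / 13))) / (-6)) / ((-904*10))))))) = 46965625 / 3366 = 13952.95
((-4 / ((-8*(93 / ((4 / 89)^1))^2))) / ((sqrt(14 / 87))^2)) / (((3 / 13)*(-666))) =-754 / 159693847299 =-0.00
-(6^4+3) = -1299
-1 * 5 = -5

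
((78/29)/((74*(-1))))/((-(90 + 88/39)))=1521/3860654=0.00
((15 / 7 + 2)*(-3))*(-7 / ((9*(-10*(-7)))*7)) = 29 / 1470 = 0.02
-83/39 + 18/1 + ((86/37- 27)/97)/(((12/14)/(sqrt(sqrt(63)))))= -6391 * sqrt(3) * 7^(1/4)/21534 + 619/39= 15.04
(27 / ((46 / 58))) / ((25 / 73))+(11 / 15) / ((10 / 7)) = 13789 / 138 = 99.92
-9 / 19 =-0.47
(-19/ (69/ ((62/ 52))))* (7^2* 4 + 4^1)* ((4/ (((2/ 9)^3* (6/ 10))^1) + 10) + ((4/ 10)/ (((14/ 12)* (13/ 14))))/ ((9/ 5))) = -1418930450/ 34983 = -40560.57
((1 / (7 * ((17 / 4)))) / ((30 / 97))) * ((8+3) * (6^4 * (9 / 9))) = 921888 / 595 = 1549.39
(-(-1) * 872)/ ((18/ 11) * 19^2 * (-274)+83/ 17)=-163064/ 30266771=-0.01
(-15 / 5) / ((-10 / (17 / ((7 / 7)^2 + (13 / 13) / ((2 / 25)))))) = 17 / 45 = 0.38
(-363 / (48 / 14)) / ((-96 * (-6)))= -847 / 4608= -0.18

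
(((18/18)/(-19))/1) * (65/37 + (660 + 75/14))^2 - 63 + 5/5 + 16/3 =-359112194195/15294468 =-23479.87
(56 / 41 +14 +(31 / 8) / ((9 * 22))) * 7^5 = 16793403137 / 64944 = 258582.83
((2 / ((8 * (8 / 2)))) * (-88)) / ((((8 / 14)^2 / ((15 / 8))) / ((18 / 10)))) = -14553 / 256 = -56.85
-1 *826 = -826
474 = 474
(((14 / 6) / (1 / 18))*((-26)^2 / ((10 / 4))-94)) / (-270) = -686 / 25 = -27.44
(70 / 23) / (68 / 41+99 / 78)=74620 / 71783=1.04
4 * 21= 84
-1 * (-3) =3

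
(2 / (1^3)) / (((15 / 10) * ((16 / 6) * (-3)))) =-0.17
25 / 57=0.44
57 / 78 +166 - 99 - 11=1475 / 26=56.73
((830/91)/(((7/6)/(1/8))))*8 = 4980/637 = 7.82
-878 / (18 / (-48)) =7024 / 3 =2341.33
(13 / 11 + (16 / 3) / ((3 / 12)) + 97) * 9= 11832 / 11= 1075.64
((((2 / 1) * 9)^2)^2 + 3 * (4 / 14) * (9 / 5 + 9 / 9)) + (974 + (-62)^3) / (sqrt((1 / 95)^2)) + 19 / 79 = -8865242287 / 395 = -22443651.36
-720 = -720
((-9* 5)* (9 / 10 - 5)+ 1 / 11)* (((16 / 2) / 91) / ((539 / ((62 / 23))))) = 1007128 / 12409397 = 0.08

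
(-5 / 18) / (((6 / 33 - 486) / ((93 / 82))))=1705 / 2629248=0.00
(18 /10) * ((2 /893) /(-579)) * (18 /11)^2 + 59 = 6151995611 /104271145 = 59.00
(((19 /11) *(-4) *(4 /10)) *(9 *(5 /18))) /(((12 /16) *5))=-304 /165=-1.84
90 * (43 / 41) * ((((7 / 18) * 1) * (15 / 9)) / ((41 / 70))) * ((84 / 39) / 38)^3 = 1445402000 / 75994091589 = 0.02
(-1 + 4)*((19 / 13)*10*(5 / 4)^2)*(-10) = -35625 / 52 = -685.10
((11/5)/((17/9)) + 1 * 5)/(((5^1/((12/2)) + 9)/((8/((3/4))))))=6.69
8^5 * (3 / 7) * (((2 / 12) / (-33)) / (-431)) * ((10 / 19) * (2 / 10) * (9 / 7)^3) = 7962624 / 216279679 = 0.04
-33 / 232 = -0.14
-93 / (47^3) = -93 / 103823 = -0.00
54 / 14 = 27 / 7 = 3.86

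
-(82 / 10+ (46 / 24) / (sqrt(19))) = -41 / 5 - 23 * sqrt(19) / 228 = -8.64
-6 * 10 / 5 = -12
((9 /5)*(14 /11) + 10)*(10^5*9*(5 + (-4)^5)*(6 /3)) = -247983840000 /11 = -22543985454.55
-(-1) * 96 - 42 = 54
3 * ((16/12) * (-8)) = -32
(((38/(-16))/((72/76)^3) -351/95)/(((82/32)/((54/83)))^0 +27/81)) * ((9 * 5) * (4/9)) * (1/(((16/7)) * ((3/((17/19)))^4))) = -16812548201897/49906745975808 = -0.34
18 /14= 9 /7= 1.29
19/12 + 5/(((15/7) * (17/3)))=407/204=2.00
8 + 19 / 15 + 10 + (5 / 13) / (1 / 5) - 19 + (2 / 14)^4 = 1025422 / 468195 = 2.19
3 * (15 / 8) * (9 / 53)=405 / 424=0.96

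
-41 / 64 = -0.64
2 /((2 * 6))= 1 /6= 0.17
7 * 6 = 42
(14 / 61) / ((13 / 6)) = 84 / 793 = 0.11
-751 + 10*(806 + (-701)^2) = 4921319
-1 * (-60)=60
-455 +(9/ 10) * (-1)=-4559/ 10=-455.90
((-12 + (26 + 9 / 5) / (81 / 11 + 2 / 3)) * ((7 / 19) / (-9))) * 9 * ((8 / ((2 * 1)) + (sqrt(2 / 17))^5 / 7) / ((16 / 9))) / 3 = 2.36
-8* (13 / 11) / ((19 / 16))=-1664 / 209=-7.96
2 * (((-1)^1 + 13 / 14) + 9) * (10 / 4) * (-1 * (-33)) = 20625 / 14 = 1473.21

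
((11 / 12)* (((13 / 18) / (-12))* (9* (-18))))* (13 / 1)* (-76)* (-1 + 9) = -70642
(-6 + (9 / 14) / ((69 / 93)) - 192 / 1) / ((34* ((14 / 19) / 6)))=-3618189 / 76636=-47.21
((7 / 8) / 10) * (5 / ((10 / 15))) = 21 / 32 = 0.66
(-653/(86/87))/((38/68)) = -965787/817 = -1182.11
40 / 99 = 0.40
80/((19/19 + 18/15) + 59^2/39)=7800/8917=0.87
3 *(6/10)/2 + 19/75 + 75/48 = 3259/1200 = 2.72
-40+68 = 28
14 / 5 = 2.80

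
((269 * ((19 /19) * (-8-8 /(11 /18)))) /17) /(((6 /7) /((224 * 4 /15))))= -23257.46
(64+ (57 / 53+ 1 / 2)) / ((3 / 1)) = 2317 / 106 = 21.86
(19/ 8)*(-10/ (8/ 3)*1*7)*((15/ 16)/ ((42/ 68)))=-24225/ 256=-94.63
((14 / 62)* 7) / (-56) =-7 / 248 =-0.03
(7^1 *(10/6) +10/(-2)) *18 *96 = 11520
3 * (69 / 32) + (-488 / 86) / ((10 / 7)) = 17177 / 6880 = 2.50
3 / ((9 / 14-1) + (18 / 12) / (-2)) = -84 / 31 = -2.71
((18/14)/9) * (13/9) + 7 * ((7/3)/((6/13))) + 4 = 1663/42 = 39.60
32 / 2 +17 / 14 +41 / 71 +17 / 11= 19.34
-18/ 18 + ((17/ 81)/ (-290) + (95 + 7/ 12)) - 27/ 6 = 4232081/ 46980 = 90.08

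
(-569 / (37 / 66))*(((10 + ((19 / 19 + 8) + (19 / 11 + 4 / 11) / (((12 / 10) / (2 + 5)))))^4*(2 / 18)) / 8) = -10226750315986409 / 765889344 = -13352777.91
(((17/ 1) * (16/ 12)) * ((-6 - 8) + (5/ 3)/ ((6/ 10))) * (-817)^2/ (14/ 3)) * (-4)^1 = 9168628904/ 63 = 145533792.13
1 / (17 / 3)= 3 / 17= 0.18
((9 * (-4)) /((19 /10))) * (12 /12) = -360 /19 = -18.95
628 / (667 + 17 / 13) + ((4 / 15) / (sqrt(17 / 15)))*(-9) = 2041 / 2172 - 12*sqrt(255) / 85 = -1.31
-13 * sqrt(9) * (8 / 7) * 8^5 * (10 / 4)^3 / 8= -19968000 / 7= -2852571.43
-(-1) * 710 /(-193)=-710 /193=-3.68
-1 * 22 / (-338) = 11 / 169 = 0.07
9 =9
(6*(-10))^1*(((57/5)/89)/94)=-342/4183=-0.08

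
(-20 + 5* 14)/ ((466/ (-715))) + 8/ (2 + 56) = -517443/ 6757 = -76.58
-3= -3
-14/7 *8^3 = -1024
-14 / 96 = -7 / 48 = -0.15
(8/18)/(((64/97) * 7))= 97/1008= 0.10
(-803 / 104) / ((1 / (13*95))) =-76285 / 8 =-9535.62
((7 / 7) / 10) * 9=9 / 10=0.90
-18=-18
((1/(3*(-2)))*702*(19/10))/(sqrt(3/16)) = -1482*sqrt(3)/5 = -513.38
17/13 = 1.31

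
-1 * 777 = -777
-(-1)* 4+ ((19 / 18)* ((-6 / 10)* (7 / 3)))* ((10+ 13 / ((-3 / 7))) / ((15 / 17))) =154121 / 4050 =38.05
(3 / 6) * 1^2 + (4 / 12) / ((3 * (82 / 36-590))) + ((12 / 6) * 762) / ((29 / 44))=1419077523 / 613582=2312.78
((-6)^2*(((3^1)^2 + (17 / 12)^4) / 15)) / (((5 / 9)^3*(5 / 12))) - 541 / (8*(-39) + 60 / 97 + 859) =231942512531 / 531190000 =436.65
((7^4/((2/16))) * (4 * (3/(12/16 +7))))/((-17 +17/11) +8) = -5070912/1271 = -3989.70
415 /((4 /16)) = 1660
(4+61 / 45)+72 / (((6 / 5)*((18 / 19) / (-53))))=-150809 / 45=-3351.31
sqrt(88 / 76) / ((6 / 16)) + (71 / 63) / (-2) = -71 / 126 + 8 * sqrt(418) / 57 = 2.31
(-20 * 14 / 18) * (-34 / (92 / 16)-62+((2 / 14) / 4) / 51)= 11152565 / 10557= 1056.41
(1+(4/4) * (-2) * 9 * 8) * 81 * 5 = -57915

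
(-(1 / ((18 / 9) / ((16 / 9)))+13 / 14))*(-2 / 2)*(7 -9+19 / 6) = 229 / 108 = 2.12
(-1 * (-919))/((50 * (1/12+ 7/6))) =1838/125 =14.70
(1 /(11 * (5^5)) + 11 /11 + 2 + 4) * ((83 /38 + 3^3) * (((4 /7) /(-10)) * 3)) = -800562702 /22859375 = -35.02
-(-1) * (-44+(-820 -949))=-1813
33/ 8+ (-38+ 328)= 2353/ 8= 294.12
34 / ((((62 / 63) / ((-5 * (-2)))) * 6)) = 1785 / 31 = 57.58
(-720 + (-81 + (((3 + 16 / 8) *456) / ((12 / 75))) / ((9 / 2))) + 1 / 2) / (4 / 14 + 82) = 99379 / 3456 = 28.76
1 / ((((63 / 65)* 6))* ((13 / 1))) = 5 / 378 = 0.01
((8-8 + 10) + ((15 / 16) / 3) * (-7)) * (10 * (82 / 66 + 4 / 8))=71875 / 528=136.13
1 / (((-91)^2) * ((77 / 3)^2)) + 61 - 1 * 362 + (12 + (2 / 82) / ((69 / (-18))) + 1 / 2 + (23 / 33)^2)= -240033565994791 / 833390283726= -288.02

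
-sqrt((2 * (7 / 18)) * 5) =-sqrt(35) / 3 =-1.97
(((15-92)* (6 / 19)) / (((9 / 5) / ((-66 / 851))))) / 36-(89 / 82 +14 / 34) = -297798737 / 202856274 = -1.47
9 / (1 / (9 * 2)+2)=162 / 37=4.38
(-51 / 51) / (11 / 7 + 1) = -7 / 18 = -0.39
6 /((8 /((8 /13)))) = 6 /13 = 0.46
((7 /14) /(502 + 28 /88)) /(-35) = -11 /386785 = -0.00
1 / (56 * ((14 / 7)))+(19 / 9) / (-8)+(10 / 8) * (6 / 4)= 1633 / 1008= 1.62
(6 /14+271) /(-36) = -475 /63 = -7.54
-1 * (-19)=19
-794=-794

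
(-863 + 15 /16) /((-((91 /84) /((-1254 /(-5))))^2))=46202939.34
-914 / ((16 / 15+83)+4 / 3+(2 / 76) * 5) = -173660 / 16251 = -10.69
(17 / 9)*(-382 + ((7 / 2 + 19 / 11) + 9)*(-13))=-212041 / 198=-1070.91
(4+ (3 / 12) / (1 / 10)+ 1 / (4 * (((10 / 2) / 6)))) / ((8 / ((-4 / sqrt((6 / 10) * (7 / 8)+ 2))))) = -2.14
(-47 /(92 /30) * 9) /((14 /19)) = -120555 /644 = -187.20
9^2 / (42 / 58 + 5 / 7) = 16443 / 292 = 56.31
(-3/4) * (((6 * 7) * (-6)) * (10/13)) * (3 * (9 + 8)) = 7414.62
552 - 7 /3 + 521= 3212 /3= 1070.67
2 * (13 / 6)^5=371293 / 3888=95.50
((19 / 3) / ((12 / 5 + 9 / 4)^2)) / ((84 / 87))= 55100 / 181629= 0.30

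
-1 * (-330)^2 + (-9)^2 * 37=-105903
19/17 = 1.12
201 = 201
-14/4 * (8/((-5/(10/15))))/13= 56/195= 0.29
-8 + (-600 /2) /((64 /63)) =-4853 /16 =-303.31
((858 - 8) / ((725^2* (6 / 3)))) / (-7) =-17 / 147175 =-0.00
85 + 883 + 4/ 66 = 31946/ 33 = 968.06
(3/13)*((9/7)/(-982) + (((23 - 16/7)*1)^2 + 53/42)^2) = 7859713593965/183906996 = 42737.44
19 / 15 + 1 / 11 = 224 / 165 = 1.36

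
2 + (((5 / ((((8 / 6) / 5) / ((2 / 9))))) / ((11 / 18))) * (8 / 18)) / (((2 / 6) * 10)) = 32 / 11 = 2.91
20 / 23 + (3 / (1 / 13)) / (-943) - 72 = -67115 / 943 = -71.17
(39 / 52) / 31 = 3 / 124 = 0.02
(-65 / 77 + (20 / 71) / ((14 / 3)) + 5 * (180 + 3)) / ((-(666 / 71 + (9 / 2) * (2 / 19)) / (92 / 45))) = -1747307792 / 9212049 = -189.68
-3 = -3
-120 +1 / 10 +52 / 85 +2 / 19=-384961 / 3230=-119.18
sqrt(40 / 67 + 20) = 2 * sqrt(23115) / 67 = 4.54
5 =5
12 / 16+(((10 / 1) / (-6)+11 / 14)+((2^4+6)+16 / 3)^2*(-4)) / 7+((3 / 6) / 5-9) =-3838433 / 8820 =-435.20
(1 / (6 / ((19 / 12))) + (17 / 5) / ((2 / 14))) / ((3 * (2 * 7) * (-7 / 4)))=-8663 / 26460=-0.33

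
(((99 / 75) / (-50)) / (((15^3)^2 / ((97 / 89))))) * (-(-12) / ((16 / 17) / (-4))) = 18139 / 140800781250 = 0.00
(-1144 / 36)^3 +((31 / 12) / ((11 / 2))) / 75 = -12866508289 / 400950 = -32090.06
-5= -5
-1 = -1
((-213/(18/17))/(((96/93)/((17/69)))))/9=-636089/119232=-5.33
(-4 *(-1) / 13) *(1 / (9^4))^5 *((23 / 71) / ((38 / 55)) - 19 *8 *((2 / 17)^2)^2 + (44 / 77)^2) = 16921936898 / 872563930254202976327439283473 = 0.00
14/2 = 7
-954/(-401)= 954/401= 2.38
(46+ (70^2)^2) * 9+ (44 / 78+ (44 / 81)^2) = 18430999754584 / 85293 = 216090414.86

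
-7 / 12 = -0.58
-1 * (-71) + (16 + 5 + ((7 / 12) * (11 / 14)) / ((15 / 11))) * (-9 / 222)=622799 / 8880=70.14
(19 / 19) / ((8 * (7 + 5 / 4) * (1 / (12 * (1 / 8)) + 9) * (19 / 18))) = 9 / 6061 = 0.00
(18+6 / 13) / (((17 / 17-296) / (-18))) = 864 / 767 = 1.13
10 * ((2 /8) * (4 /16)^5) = 5 /2048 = 0.00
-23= -23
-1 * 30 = -30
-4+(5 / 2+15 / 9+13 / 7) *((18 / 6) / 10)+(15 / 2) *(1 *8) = 8093 / 140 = 57.81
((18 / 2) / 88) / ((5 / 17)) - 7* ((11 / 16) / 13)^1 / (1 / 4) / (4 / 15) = -59547 / 11440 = -5.21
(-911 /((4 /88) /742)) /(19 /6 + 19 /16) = -64892352 /19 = -3415386.95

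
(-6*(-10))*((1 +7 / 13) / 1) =1200 / 13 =92.31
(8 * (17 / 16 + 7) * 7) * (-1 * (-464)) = 209496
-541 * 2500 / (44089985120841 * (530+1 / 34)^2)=-1563490000 / 14318506651587278086881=-0.00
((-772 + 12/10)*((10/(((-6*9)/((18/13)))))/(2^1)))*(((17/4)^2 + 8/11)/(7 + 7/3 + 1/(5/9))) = 166.78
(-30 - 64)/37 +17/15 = -1.41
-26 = -26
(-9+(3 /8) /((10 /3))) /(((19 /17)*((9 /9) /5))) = -12087 /304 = -39.76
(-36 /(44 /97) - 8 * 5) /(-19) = 1313 /209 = 6.28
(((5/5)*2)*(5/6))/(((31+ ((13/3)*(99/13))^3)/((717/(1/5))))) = 5975/35968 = 0.17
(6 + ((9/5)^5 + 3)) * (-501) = -43674174/3125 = -13975.74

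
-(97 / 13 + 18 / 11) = -9.10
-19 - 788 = -807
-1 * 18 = -18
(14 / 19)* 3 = 42 / 19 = 2.21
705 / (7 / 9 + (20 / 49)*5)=310905 / 1243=250.12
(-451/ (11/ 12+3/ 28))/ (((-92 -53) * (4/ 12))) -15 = -36699/ 6235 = -5.89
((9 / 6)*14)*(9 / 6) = 63 / 2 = 31.50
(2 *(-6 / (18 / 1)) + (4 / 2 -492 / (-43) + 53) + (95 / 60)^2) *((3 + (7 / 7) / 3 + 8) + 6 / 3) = 2114015 / 2322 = 910.43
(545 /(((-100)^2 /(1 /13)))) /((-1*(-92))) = 109 /2392000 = 0.00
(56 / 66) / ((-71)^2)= 28 / 166353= 0.00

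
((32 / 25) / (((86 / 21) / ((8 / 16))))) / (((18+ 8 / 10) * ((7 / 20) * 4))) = 12 / 2021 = 0.01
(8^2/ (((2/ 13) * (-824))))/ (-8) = 13/ 206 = 0.06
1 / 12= 0.08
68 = 68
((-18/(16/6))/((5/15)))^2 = 6561/16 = 410.06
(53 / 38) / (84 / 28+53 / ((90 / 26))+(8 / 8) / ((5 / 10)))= 2385 / 34732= 0.07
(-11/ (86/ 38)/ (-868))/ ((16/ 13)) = 2717/ 597184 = 0.00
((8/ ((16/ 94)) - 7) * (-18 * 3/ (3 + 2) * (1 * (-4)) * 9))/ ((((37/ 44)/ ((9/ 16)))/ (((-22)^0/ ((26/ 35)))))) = 6735960/ 481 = 14004.07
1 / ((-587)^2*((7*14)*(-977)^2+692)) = 1 / 32232546535846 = 0.00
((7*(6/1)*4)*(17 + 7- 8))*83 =223104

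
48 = 48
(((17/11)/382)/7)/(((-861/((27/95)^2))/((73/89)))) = -0.00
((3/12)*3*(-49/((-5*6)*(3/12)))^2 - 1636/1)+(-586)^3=-15092374499/75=-201231659.99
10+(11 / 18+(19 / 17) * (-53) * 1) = -14879 / 306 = -48.62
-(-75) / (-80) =-15 / 16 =-0.94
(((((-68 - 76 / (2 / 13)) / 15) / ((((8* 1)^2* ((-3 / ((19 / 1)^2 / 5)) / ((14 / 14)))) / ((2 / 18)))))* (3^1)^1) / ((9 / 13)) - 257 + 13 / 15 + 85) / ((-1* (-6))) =-31949587 / 1166400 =-27.39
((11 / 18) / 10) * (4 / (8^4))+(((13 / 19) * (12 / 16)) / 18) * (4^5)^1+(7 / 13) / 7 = 1332574877 / 45527040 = 29.27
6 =6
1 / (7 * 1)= 1 / 7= 0.14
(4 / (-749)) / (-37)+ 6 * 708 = 117724828 / 27713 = 4248.00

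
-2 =-2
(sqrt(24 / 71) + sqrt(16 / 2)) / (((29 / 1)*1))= 2*sqrt(426) / 2059 + 2*sqrt(2) / 29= 0.12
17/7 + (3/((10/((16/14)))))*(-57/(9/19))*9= -12911/35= -368.89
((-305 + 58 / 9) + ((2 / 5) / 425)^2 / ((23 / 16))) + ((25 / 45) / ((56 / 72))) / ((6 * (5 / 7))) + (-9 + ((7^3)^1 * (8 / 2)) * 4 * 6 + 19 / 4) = 121984186111679 / 3738937500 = 32625.36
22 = 22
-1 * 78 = -78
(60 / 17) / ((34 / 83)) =2490 / 289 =8.62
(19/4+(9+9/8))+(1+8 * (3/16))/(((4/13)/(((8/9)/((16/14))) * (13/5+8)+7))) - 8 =9413/72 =130.74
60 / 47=1.28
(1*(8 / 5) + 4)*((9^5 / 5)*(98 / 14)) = 11573604 / 25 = 462944.16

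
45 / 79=0.57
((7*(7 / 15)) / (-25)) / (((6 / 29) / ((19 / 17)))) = -26999 / 38250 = -0.71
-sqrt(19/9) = -sqrt(19)/3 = -1.45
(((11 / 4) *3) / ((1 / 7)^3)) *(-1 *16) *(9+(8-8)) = -407484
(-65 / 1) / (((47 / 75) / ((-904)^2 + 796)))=-3987808500 / 47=-84846989.36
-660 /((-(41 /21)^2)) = 291060 /1681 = 173.15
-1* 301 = -301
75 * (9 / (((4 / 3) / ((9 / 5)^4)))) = 531441 / 100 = 5314.41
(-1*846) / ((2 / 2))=-846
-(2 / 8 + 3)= -13 / 4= -3.25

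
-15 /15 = -1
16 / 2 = 8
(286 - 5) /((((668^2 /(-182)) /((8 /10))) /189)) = -4832919 /278890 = -17.33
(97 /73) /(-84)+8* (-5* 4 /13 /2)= -491821 /79716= -6.17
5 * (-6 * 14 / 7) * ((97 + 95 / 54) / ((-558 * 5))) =5333 / 2511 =2.12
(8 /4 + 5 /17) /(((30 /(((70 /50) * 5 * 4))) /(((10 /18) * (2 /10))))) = 182 /765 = 0.24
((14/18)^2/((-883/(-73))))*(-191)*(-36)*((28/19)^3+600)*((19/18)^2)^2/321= 13426672277354/16737025707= 802.21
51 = 51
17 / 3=5.67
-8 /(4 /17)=-34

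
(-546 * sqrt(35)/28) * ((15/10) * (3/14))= -37.08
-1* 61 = -61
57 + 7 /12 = 691 /12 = 57.58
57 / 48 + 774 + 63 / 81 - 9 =110443 / 144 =766.97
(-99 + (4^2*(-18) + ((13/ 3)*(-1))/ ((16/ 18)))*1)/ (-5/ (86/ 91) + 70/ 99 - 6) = 13345695/ 360436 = 37.03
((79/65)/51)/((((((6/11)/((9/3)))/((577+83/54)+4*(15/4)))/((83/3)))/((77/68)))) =178004170729/73036080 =2437.21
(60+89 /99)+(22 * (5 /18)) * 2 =2413 /33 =73.12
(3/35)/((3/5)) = 1/7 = 0.14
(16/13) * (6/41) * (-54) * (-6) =31104/533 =58.36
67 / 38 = 1.76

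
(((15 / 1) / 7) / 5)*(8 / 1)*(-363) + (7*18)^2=102420 / 7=14631.43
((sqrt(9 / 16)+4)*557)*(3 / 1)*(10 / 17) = 4668.97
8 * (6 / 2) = 24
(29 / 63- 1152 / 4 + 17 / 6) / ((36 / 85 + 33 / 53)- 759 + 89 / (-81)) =1454470785 / 3877749218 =0.38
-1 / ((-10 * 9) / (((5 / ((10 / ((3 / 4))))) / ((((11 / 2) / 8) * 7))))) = 1 / 1155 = 0.00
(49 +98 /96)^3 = 13841287201 /110592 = 125156.32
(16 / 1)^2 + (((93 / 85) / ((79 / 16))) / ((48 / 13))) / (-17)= 29223277 / 114155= 256.00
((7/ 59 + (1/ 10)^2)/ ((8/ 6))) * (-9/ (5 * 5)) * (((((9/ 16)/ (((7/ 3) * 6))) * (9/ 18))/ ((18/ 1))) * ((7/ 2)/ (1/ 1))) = -20493/ 151040000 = -0.00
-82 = -82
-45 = -45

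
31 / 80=0.39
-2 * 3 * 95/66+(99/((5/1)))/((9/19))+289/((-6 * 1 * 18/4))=33353/1485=22.46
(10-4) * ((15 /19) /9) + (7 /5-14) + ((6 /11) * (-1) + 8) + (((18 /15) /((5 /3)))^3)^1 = -13865487 /3265625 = -4.25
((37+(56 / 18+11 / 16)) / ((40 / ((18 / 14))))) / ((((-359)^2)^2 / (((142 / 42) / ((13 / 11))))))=917675 / 4063015237077888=0.00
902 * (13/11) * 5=5330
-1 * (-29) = 29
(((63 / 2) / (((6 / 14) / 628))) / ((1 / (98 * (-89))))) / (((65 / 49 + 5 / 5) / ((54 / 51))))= -59180741172 / 323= -183222108.89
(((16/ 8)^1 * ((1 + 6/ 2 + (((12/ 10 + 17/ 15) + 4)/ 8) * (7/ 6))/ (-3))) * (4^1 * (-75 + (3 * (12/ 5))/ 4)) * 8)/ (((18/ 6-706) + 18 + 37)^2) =43249/ 2361960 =0.02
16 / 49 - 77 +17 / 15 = -55522 / 735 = -75.54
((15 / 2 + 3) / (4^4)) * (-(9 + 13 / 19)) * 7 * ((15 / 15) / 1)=-3381 / 1216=-2.78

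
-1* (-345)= 345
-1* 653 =-653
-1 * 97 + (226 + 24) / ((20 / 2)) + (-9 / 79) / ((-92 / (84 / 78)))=-72.00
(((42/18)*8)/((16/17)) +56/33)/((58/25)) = 1225/132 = 9.28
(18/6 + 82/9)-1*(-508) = 4681/9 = 520.11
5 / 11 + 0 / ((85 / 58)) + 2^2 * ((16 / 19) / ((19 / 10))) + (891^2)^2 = 2502711004430176 / 3971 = 630247042163.23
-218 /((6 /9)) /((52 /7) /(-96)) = 4225.85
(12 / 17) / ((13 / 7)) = 84 / 221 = 0.38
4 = 4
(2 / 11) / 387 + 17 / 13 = 1.31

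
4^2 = 16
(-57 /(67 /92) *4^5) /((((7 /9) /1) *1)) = -48328704 /469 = -103046.28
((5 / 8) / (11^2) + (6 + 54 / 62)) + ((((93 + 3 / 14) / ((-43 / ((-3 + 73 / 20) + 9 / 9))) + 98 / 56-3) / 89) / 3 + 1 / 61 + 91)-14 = 83.87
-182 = -182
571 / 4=142.75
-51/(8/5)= -31.88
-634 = -634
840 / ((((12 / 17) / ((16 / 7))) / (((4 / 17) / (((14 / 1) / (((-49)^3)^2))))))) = 632744557760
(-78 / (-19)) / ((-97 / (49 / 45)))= -1274 / 27645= -0.05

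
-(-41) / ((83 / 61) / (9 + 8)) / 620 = 42517 / 51460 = 0.83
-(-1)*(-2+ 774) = 772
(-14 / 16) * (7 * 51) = -2499 / 8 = -312.38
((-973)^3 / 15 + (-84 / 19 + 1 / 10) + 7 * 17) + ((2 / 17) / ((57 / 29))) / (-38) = -3768795511869 / 61370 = -61411039.79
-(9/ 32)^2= -81/ 1024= -0.08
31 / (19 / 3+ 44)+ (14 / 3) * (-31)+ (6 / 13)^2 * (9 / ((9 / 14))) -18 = -12177809 / 76557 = -159.07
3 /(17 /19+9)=57 /188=0.30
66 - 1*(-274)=340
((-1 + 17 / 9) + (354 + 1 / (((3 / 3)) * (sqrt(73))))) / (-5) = -3194 / 45-sqrt(73) / 365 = -71.00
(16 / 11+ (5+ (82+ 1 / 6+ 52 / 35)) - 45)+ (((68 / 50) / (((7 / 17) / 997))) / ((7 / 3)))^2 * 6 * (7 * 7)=1183542130994759 / 2021250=585549600.99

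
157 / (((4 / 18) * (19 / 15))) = 21195 / 38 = 557.76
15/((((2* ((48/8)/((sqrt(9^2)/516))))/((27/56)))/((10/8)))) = 2025/154112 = 0.01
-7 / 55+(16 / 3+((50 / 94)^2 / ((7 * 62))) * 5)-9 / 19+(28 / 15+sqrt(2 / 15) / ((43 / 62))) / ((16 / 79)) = 2449 * sqrt(30) / 5160+27956166621 / 2003695540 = 16.55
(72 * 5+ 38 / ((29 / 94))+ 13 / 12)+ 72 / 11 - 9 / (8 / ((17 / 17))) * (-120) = 2395567 / 3828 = 625.80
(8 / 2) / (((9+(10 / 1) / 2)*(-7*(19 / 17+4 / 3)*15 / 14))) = -0.02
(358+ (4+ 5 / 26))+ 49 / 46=363.26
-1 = -1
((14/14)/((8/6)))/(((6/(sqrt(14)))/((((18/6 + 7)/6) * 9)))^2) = 525/8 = 65.62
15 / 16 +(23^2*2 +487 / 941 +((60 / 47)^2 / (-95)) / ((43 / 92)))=28786897530275 / 27172361168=1059.42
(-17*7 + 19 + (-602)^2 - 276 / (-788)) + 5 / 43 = 3069081136 / 8471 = 362304.47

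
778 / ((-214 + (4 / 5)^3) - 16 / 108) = -1312875 / 360511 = -3.64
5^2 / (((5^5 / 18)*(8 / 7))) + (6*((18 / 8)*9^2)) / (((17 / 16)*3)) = 2917071 / 8500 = 343.18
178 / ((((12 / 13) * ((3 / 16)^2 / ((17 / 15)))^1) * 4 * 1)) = 629408 / 405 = 1554.09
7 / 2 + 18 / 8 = 5.75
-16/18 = -8/9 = -0.89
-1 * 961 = -961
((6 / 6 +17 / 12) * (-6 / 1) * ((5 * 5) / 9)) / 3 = -725 / 54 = -13.43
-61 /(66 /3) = -61 /22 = -2.77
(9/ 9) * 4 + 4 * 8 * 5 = 164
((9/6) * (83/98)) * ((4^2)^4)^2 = 267361714176/49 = 5456361513.80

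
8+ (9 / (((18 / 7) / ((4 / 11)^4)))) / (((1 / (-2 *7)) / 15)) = -71032 / 14641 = -4.85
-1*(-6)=6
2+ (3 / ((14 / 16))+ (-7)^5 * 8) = -941154 / 7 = -134450.57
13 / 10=1.30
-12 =-12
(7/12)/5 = 7/60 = 0.12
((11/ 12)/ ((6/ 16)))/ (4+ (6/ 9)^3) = 0.57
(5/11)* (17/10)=17/22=0.77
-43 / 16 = -2.69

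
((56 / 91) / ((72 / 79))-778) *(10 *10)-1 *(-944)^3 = 98415094228 / 117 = 841154651.52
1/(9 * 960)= 1/8640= 0.00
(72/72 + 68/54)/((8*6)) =61/1296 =0.05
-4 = -4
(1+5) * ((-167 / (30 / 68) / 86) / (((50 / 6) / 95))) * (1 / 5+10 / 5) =-3560106 / 5375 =-662.35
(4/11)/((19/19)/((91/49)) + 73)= 13/2629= 0.00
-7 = -7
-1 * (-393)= 393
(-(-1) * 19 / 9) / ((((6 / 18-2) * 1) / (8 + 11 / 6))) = -1121 / 90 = -12.46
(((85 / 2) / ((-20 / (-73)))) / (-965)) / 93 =-1241 / 717960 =-0.00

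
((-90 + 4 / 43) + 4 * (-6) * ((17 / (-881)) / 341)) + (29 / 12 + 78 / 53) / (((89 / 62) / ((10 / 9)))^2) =-115410677608905578 / 1317834580661577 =-87.58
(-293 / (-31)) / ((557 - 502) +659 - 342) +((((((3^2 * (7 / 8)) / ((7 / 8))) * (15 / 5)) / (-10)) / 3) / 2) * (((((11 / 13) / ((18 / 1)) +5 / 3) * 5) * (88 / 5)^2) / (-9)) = 1492403467 / 11243700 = 132.73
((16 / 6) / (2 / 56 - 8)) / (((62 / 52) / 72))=-139776 / 6913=-20.22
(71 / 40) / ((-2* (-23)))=71 / 1840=0.04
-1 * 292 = -292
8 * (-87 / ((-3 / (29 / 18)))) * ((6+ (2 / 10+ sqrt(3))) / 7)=3364 * sqrt(3) / 63+ 104284 / 315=423.55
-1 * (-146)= 146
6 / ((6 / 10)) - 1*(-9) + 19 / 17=342 / 17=20.12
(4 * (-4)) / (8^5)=-1 / 2048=-0.00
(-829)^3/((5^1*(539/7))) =-569722789/385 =-1479799.45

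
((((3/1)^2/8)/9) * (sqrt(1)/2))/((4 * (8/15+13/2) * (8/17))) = 0.00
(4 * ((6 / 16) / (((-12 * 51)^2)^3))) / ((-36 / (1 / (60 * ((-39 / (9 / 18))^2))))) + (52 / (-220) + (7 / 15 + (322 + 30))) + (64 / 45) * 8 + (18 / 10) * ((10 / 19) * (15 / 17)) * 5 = 35383733489105242624547094319 / 96206965464937728387317760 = 367.79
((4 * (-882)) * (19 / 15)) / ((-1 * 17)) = 22344 / 85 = 262.87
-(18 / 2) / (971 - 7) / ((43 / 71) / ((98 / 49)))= -639 / 20726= -0.03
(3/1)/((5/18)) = 54/5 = 10.80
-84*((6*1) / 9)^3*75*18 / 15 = -2240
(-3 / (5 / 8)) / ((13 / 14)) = -336 / 65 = -5.17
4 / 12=1 / 3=0.33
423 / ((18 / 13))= 611 / 2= 305.50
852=852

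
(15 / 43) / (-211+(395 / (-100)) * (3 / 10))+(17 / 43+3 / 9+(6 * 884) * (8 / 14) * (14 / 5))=232308495526 / 27371865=8487.13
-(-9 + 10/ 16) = 67/ 8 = 8.38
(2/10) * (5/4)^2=5/16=0.31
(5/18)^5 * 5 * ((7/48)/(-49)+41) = 215234375/634894848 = 0.34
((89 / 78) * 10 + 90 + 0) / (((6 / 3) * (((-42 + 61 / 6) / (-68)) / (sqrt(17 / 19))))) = 268940 * sqrt(323) / 47177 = 102.45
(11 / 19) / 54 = 11 / 1026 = 0.01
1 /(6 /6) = 1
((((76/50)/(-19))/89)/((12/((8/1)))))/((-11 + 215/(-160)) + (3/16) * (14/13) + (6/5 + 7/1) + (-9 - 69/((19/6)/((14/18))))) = 31616/1576930035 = 0.00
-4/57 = -0.07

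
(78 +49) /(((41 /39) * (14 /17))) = 84201 /574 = 146.69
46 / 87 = 0.53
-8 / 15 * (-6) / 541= 16 / 2705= 0.01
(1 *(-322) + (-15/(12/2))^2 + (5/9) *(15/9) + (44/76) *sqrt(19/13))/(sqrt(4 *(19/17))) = -34001 *sqrt(323)/4104 + 11 *sqrt(221)/494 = -148.57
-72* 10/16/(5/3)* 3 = -81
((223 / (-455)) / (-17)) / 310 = 223 / 2397850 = 0.00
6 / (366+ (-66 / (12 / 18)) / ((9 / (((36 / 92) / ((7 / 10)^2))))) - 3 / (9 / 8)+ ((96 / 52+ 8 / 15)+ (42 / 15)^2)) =3296475 / 200408339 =0.02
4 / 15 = 0.27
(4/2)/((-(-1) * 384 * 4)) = 1/768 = 0.00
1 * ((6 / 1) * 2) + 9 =21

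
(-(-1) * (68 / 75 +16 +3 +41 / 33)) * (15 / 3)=5816 / 55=105.75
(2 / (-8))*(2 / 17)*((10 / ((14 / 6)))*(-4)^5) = 15360 / 119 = 129.08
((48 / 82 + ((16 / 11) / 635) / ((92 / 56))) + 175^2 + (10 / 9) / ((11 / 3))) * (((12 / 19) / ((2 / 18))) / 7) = 21786655891932 / 876051715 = 24869.14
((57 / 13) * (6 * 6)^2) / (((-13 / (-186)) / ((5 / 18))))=3816720 / 169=22584.14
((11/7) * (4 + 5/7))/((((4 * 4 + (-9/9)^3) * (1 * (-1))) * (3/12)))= -484/245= -1.98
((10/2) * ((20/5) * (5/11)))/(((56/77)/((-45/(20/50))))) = -5625/4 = -1406.25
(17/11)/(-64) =-17/704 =-0.02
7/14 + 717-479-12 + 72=597/2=298.50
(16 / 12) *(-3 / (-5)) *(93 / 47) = 372 / 235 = 1.58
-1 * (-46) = 46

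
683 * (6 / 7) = 585.43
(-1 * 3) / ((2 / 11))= -33 / 2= -16.50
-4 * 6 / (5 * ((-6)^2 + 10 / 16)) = -192 / 1465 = -0.13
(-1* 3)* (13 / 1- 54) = 123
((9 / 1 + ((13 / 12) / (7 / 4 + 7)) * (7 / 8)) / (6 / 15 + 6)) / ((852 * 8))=1093 / 5234688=0.00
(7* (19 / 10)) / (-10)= -133 / 100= -1.33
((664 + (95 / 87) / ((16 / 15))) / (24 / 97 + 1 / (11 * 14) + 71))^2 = 87.11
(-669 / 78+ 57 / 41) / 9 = -0.80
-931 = -931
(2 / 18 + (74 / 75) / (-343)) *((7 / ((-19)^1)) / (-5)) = 8353 / 1047375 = 0.01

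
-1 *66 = -66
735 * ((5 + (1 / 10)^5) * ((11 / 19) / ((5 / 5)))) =808501617 / 380000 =2127.64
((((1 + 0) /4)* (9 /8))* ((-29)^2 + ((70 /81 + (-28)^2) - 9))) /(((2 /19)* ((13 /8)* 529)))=1244177 /247572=5.03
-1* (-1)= 1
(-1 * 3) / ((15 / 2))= -2 / 5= -0.40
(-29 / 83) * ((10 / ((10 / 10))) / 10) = -0.35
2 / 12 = 1 / 6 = 0.17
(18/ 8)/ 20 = 9/ 80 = 0.11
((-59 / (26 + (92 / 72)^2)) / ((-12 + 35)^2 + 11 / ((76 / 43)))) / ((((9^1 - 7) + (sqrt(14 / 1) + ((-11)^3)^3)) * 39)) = 161424 * sqrt(14) / 8774208083571958698908184857 + 380629347749136 / 8774208083571958698908184857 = 0.00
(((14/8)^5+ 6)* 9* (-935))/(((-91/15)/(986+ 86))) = 194098328325/5824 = 33327322.86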